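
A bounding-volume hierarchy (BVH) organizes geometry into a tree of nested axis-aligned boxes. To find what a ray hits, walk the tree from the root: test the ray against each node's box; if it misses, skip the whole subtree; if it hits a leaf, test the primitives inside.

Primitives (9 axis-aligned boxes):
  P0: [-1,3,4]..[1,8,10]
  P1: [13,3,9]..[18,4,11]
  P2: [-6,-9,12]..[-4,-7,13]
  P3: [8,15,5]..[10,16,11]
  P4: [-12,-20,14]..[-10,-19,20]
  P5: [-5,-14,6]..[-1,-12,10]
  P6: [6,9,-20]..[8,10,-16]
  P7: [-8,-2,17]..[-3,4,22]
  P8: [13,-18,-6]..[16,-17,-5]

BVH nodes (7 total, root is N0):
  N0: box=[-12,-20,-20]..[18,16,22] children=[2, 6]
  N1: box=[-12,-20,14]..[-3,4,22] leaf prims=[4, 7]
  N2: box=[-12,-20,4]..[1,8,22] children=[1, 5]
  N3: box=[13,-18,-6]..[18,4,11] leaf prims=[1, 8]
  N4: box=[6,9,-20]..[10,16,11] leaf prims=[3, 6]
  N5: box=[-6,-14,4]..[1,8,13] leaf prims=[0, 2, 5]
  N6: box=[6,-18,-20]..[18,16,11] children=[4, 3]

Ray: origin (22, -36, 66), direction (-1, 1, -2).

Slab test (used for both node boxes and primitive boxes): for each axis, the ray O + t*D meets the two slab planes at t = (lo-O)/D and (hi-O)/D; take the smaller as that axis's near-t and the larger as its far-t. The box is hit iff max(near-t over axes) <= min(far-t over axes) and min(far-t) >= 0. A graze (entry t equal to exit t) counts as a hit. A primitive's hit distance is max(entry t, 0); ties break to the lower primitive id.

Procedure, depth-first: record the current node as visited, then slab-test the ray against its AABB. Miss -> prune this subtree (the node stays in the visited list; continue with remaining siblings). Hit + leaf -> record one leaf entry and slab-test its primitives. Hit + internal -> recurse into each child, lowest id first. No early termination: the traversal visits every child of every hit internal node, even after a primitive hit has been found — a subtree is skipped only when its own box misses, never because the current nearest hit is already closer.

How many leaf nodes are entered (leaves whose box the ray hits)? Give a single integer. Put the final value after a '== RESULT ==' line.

Walk:
N0 x:[4,34] y:[16,52] z:[22,43] -> hit [22,34], descend [2, 6]
  N2 x:[21,34] y:[16,44] z:[22,31] -> hit [22,31], descend [1, 5]
    N1 x:[25,34] y:[16,40] z:[22,26] -> hit [25,26] leaf, test {P4(miss), P7(miss)}
    N5 x:[21,28] y:[22,44] z:[53/2,31] -> hit [53/2,28] leaf, test {P0(miss), P2@t=27, P5(miss)}
  N6 x:[4,16] y:[18,52] z:[55/2,43] -> miss, prune

Visited [0, 2, 1, 5, 6]. Tests: 5 box, 2 leaf. Nearest: P2.

== RESULT ==
2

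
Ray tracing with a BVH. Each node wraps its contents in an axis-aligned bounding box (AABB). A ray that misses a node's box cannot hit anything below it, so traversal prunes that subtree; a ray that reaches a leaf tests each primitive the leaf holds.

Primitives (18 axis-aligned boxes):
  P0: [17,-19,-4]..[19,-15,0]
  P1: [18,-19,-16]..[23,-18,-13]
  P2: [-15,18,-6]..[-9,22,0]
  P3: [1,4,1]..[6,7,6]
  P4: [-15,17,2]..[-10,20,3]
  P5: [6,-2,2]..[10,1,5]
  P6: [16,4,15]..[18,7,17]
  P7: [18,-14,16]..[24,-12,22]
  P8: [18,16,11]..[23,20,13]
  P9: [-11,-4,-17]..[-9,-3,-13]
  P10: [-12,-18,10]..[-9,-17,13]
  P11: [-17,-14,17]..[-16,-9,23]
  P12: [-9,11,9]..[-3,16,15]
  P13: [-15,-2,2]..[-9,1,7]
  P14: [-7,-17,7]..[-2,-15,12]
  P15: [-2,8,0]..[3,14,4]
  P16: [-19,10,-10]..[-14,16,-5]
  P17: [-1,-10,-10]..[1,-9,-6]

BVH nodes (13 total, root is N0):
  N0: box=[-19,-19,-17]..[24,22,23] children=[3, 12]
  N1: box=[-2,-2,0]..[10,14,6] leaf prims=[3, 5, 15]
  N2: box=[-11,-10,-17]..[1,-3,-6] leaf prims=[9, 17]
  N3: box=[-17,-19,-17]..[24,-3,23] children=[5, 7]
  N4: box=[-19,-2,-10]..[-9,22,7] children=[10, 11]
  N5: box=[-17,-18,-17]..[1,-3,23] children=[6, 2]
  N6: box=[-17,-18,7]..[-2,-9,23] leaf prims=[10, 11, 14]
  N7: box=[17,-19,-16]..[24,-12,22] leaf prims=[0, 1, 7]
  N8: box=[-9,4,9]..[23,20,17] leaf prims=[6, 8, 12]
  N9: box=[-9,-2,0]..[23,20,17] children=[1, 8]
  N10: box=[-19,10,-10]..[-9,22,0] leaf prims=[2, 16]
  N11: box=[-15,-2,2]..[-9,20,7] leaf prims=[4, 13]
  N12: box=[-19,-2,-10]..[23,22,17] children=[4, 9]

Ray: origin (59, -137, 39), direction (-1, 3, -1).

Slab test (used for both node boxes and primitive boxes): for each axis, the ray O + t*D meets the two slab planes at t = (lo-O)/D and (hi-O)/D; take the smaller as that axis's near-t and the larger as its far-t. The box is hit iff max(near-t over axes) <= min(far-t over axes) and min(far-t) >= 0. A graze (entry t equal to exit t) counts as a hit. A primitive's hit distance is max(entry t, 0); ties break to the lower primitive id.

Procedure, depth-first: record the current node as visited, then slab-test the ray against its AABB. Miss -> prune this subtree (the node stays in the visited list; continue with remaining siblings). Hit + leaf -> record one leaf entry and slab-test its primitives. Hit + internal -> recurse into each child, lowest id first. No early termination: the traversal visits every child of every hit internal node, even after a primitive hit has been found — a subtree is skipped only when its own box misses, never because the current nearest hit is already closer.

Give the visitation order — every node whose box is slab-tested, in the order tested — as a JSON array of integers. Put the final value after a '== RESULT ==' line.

Traverse from the root:
N0 x:[35,78] y:[118/3,53] z:[16,56] -> hit [118/3,53], descend [3, 12]
  N3 x:[35,76] y:[118/3,134/3] z:[16,56] -> hit [118/3,134/3], descend [5, 7]
    N5 x:[58,76] y:[119/3,134/3] z:[16,56] -> miss, prune
    N7 x:[35,42] y:[118/3,125/3] z:[17,55] -> hit [118/3,125/3] leaf, test {P0@t=40, P1(miss), P7(miss)}
  N12 x:[36,78] y:[45,53] z:[22,49] -> hit [45,49], descend [4, 9]
    N4 x:[68,78] y:[45,53] z:[32,49] -> miss, prune
    N9 x:[36,68] y:[45,157/3] z:[22,39] -> miss, prune

7 AABB tests over nodes [0, 3, 5, 7, 12, 4, 9]; 1 leaf entered; closest P0.

== RESULT ==
[0, 3, 5, 7, 12, 4, 9]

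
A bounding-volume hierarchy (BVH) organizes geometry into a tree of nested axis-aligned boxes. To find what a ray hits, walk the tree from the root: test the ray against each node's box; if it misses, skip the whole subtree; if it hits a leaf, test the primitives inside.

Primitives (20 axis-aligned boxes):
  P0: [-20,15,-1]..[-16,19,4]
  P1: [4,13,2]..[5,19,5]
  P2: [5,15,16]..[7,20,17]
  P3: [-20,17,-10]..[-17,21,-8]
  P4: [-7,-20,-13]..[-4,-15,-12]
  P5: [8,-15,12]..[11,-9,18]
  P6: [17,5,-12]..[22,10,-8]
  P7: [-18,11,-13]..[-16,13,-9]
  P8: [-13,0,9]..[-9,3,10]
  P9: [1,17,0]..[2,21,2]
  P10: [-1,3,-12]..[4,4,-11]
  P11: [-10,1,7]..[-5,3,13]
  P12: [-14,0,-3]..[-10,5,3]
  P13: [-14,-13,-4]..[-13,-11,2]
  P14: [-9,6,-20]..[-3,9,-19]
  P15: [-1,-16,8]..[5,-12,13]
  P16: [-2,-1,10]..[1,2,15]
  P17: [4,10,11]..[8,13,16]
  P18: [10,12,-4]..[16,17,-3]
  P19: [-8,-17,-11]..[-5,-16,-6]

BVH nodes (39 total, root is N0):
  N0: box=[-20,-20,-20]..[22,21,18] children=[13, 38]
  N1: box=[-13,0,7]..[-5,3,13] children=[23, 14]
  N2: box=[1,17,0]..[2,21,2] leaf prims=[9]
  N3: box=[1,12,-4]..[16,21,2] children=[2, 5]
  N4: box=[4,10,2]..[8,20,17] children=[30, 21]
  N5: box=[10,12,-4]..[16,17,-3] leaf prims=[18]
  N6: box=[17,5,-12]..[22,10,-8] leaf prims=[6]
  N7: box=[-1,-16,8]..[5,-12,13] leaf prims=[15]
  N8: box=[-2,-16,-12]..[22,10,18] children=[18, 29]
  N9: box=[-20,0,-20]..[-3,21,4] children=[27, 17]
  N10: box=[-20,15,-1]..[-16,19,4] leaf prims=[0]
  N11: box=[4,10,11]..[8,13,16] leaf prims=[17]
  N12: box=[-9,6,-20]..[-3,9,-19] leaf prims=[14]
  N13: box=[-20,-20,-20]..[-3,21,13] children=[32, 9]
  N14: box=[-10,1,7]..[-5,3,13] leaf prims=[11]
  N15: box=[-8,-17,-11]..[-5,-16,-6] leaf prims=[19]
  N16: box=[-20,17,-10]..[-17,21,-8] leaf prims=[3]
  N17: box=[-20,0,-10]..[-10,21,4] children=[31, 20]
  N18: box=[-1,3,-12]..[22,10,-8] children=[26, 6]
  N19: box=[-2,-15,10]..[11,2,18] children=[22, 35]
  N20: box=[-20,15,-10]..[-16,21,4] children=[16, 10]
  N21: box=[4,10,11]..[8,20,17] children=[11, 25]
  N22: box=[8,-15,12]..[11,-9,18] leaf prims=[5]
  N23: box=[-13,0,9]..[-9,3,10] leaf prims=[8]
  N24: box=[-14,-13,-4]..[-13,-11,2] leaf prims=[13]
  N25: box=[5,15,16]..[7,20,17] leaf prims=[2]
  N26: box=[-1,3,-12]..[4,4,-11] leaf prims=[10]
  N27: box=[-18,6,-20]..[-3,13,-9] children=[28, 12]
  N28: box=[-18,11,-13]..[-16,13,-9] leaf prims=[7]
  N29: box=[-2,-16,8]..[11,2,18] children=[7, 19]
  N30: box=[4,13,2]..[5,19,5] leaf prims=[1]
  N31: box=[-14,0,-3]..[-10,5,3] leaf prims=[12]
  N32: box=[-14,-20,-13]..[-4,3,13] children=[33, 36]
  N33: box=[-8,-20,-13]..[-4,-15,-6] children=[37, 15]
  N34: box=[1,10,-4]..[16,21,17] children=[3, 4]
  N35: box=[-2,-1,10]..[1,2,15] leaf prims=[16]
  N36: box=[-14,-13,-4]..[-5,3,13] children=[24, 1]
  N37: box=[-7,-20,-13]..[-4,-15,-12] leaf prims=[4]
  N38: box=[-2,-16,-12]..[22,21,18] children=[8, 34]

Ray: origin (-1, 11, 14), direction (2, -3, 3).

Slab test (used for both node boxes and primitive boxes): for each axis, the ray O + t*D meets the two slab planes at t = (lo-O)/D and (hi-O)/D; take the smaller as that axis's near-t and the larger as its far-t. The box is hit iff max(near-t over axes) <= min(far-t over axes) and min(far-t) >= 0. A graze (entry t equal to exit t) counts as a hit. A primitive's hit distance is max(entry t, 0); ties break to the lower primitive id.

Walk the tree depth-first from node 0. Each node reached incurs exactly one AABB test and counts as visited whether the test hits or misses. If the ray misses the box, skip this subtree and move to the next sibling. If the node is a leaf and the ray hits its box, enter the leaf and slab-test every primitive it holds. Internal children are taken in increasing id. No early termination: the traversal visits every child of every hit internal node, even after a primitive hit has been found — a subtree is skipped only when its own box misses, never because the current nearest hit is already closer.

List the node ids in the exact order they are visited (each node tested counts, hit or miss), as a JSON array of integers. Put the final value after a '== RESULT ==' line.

Trace the traversal:
N0 x:[-19/2,23/2] y:[-10/3,31/3] z:[-34/3,4/3] -> hit [-10/3,4/3], descend [13, 38]
  N13 x:[-19/2,-1] y:[-10/3,31/3] z:[-34/3,-1/3] -> miss, prune
  N38 x:[-1/2,23/2] y:[-10/3,9] z:[-26/3,4/3] -> hit [-1/2,4/3], descend [8, 34]
    N8 x:[-1/2,23/2] y:[1/3,9] z:[-26/3,4/3] -> hit [1/3,4/3], descend [18, 29]
      N18 x:[0,23/2] y:[1/3,8/3] z:[-26/3,-22/3] -> miss, prune
      N29 x:[-1/2,6] y:[3,9] z:[-2,4/3] -> miss, prune
    N34 x:[1,17/2] y:[-10/3,1/3] z:[-6,1] -> miss, prune

Summary -> nodes [0, 13, 38, 8, 18, 29, 34]; box-tests=7; leaf-entries=0; first=miss

== RESULT ==
[0, 13, 38, 8, 18, 29, 34]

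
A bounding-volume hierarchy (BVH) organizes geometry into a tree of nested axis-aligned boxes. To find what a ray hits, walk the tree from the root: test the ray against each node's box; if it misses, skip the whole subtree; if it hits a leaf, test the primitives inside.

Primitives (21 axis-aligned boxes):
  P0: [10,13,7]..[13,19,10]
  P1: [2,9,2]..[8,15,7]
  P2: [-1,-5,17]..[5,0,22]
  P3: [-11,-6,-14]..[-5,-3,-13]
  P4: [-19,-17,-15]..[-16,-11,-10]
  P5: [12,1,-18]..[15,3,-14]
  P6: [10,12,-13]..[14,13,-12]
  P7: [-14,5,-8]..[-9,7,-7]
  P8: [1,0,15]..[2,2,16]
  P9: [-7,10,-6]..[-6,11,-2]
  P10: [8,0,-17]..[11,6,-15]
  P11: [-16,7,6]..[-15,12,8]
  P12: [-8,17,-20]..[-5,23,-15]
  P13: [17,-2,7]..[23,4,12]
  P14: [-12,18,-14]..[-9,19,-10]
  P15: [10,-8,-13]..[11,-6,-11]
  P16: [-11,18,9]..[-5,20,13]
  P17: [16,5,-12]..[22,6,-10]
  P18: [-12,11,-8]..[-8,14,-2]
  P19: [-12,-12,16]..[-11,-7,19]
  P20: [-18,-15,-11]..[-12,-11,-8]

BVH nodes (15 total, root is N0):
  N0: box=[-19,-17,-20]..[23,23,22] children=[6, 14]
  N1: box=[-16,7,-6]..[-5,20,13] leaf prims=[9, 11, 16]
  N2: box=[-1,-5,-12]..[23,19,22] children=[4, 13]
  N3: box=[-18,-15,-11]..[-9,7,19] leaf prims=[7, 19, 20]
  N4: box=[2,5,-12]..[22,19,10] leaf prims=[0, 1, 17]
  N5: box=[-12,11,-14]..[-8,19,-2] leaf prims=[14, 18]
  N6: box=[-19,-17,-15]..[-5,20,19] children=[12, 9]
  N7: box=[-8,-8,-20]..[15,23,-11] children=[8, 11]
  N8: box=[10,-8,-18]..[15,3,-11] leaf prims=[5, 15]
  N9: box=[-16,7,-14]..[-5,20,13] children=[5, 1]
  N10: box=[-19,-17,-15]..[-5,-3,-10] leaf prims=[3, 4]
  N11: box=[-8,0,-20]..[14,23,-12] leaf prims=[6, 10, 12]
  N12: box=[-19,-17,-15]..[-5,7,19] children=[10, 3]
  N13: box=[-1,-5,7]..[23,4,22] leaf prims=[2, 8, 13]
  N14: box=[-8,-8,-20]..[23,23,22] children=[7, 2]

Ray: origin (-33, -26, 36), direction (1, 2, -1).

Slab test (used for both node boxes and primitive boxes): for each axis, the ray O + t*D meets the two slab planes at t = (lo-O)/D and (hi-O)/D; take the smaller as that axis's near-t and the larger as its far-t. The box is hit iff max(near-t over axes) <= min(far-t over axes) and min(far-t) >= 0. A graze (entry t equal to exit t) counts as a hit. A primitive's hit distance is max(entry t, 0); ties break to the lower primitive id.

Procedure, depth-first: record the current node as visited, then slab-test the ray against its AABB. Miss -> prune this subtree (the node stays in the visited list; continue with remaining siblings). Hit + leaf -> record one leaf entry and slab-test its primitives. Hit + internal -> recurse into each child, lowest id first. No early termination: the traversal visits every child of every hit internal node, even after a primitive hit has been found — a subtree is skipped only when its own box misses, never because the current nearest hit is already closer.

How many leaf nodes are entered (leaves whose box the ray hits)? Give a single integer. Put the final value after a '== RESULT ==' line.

Walk:
N0 x:[14,56] y:[9/2,49/2] z:[14,56] -> hit [14,49/2], descend [6, 14]
  N6 x:[14,28] y:[9/2,23] z:[17,51] -> hit [17,23], descend [9, 12]
    N9 x:[17,28] y:[33/2,23] z:[23,50] -> hit [23,23], descend [1, 5]
      N1 x:[17,28] y:[33/2,23] z:[23,42] -> hit [23,23] leaf, test {P9(miss), P11(miss), P16@t=23}
      N5 x:[21,25] y:[37/2,45/2] z:[38,50] -> miss, prune
    N12 x:[14,28] y:[9/2,33/2] z:[17,51] -> miss, prune
  N14 x:[25,56] y:[9,49/2] z:[14,56] -> miss, prune

order=[0, 6, 9, 1, 5, 12, 14]  |boxes|=7  |leaves|=1  hit=P16

== RESULT ==
1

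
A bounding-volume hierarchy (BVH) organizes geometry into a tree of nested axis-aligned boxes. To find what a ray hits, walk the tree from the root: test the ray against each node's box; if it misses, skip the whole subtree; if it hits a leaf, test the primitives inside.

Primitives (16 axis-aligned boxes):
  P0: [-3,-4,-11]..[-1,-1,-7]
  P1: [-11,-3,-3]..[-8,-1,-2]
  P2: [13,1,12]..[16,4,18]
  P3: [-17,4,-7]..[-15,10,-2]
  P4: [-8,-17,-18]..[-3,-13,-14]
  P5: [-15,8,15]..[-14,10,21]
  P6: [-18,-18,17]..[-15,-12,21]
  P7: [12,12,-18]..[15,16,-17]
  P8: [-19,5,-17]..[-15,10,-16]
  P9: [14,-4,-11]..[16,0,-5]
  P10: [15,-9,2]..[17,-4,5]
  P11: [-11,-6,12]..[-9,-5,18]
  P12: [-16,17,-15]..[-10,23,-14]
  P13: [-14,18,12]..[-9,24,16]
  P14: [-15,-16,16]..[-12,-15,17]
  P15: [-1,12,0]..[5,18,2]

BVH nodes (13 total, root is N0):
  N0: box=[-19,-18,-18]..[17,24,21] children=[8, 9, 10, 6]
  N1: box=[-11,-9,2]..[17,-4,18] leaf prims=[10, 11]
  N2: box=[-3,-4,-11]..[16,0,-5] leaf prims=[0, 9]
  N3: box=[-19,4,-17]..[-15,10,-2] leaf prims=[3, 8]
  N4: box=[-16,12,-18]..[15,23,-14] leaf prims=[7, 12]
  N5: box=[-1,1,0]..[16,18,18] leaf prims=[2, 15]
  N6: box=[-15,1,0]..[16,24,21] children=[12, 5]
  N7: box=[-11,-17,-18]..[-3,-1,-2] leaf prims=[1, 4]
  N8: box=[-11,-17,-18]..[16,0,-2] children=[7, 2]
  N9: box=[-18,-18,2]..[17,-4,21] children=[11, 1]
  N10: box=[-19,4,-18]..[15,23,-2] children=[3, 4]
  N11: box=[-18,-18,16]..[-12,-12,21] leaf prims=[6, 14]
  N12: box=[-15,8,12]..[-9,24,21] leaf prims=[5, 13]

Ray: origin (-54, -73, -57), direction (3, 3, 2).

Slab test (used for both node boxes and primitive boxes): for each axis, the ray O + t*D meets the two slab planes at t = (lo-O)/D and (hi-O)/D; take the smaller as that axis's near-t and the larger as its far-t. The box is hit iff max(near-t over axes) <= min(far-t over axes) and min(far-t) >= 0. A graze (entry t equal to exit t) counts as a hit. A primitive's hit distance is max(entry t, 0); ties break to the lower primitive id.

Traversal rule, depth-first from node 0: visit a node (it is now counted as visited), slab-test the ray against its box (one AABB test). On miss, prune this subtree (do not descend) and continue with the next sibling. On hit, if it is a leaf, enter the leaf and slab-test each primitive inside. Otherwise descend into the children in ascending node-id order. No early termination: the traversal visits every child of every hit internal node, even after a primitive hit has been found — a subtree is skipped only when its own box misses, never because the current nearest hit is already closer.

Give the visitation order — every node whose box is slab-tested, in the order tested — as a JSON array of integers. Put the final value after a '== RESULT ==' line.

Trace the traversal:
N0 x:[35/3,71/3] y:[55/3,97/3] z:[39/2,39] -> hit [39/2,71/3], descend [6, 8, 9, 10]
  N6 x:[13,70/3] y:[74/3,97/3] z:[57/2,39] -> miss, prune
  N8 x:[43/3,70/3] y:[56/3,73/3] z:[39/2,55/2] -> hit [39/2,70/3], descend [2, 7]
    N2 x:[17,70/3] y:[23,73/3] z:[23,26] -> hit [23,70/3] leaf, test {P0(miss), P9@t=23}
    N7 x:[43/3,17] y:[56/3,24] z:[39/2,55/2] -> miss, prune
  N9 x:[12,71/3] y:[55/3,23] z:[59/2,39] -> miss, prune
  N10 x:[35/3,23] y:[77/3,32] z:[39/2,55/2] -> miss, prune

Summary -> nodes [0, 6, 8, 2, 7, 9, 10]; box-tests=7; leaf-entries=1; first=P9

== RESULT ==
[0, 6, 8, 2, 7, 9, 10]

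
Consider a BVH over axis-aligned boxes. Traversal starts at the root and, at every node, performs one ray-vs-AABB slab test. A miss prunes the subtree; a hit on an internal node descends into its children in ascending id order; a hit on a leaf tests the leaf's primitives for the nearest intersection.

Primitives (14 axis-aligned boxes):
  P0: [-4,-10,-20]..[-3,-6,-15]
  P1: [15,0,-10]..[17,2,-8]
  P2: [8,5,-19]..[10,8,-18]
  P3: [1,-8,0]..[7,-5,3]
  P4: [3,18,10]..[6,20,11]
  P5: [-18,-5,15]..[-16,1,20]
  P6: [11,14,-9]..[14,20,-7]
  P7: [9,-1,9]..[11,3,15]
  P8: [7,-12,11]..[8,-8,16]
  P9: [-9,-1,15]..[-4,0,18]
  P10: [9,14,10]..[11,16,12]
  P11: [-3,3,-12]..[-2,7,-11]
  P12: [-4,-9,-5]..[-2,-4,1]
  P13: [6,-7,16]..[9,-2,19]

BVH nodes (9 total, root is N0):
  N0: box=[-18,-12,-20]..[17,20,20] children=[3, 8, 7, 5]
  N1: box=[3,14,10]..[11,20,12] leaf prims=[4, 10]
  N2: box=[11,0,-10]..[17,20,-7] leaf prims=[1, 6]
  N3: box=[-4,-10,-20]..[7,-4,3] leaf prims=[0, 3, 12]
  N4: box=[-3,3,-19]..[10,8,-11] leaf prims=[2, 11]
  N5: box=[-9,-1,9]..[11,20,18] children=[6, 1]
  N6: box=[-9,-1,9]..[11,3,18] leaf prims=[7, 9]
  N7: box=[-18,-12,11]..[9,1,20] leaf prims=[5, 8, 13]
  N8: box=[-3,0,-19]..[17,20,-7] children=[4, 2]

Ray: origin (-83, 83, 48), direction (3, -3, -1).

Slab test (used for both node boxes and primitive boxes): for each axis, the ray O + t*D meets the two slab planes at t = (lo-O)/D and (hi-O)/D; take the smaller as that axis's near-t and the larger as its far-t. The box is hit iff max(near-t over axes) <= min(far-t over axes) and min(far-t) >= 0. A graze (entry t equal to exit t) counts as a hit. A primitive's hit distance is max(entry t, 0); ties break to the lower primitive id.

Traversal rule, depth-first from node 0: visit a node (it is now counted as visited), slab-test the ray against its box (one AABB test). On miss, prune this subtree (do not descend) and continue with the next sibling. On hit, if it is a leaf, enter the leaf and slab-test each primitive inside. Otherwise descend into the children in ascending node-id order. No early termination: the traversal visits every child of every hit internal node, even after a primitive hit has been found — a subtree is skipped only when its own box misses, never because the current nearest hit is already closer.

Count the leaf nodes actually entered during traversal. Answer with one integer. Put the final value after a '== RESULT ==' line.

Traverse from the root:
N0 x:[65/3,100/3] y:[21,95/3] z:[28,68] -> hit [28,95/3], descend [3, 5, 7, 8]
  N3 x:[79/3,30] y:[29,31] z:[45,68] -> miss, prune
  N5 x:[74/3,94/3] y:[21,28] z:[30,39] -> miss, prune
  N7 x:[65/3,92/3] y:[82/3,95/3] z:[28,37] -> hit [28,92/3] leaf, test {P5(miss), P8(miss), P13@t=89/3}
  N8 x:[80/3,100/3] y:[21,83/3] z:[55,67] -> miss, prune

Visited [0, 3, 5, 7, 8]. Tests: 5 box, 1 leaf. Nearest: P13.

== RESULT ==
1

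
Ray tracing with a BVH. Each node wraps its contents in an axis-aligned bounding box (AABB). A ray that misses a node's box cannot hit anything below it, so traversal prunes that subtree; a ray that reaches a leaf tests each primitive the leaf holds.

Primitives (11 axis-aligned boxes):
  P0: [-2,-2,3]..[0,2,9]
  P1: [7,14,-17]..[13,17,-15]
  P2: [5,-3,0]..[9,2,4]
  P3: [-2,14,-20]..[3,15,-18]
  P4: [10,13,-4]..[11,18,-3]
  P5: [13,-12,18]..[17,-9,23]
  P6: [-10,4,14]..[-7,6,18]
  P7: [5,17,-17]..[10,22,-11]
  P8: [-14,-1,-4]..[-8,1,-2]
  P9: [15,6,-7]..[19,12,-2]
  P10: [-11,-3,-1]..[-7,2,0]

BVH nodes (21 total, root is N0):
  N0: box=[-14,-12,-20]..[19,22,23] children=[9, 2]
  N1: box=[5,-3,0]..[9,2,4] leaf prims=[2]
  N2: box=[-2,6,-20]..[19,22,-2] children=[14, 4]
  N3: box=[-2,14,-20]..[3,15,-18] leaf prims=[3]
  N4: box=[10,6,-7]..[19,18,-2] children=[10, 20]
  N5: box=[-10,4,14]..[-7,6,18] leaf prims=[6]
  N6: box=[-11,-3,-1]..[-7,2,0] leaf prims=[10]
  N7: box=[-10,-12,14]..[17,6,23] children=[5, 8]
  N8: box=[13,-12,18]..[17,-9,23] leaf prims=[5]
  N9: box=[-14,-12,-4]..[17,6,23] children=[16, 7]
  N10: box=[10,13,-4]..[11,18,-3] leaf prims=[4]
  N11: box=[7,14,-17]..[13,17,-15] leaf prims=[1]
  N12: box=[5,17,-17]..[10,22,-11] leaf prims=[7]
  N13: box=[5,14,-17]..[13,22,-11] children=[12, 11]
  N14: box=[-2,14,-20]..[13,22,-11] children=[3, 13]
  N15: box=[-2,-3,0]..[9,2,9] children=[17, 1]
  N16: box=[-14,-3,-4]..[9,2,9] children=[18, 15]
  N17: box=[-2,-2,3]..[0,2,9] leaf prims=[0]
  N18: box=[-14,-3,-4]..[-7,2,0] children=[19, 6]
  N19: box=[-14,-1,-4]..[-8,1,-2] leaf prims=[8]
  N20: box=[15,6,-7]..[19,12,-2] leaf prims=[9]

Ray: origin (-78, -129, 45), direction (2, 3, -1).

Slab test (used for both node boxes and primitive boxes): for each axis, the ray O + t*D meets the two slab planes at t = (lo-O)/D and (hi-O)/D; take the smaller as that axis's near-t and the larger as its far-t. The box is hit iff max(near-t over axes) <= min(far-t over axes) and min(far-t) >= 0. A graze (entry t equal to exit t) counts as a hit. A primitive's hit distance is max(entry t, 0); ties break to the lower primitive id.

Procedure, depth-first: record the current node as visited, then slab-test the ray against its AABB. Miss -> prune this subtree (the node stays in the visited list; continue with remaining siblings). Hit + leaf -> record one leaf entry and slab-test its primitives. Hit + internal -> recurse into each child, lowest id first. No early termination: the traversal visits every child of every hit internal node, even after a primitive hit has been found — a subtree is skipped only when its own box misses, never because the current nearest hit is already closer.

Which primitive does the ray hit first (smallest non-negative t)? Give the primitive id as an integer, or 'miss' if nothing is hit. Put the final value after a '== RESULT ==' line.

Traverse from the root:
N0 x:[32,97/2] y:[39,151/3] z:[22,65] -> hit [39,97/2], descend [2, 9]
  N2 x:[38,97/2] y:[45,151/3] z:[47,65] -> hit [47,97/2], descend [4, 14]
    N4 x:[44,97/2] y:[45,49] z:[47,52] -> hit [47,97/2], descend [10, 20]
      N10 x:[44,89/2] y:[142/3,49] z:[48,49] -> miss, prune
      N20 x:[93/2,97/2] y:[45,47] z:[47,52] -> hit [47,47] leaf, test {P9@t=47}
    N14 x:[38,91/2] y:[143/3,151/3] z:[56,65] -> miss, prune
  N9 x:[32,95/2] y:[39,45] z:[22,49] -> hit [39,45], descend [7, 16]
    N7 x:[34,95/2] y:[39,45] z:[22,31] -> miss, prune
    N16 x:[32,87/2] y:[42,131/3] z:[36,49] -> hit [42,87/2], descend [15, 18]
      N15 x:[38,87/2] y:[42,131/3] z:[36,45] -> hit [42,87/2], descend [1, 17]
        N1 x:[83/2,87/2] y:[42,131/3] z:[41,45] -> hit [42,87/2] leaf, test {P2@t=42}
        N17 x:[38,39] y:[127/3,131/3] z:[36,42] -> miss, prune
      N18 x:[32,71/2] y:[42,131/3] z:[45,49] -> miss, prune

Visited [0, 2, 4, 10, 20, 14, 9, 7, 16, 15, 1, 17, 18]. Tests: 13 box, 2 leaf. Nearest: P2.

== RESULT ==
2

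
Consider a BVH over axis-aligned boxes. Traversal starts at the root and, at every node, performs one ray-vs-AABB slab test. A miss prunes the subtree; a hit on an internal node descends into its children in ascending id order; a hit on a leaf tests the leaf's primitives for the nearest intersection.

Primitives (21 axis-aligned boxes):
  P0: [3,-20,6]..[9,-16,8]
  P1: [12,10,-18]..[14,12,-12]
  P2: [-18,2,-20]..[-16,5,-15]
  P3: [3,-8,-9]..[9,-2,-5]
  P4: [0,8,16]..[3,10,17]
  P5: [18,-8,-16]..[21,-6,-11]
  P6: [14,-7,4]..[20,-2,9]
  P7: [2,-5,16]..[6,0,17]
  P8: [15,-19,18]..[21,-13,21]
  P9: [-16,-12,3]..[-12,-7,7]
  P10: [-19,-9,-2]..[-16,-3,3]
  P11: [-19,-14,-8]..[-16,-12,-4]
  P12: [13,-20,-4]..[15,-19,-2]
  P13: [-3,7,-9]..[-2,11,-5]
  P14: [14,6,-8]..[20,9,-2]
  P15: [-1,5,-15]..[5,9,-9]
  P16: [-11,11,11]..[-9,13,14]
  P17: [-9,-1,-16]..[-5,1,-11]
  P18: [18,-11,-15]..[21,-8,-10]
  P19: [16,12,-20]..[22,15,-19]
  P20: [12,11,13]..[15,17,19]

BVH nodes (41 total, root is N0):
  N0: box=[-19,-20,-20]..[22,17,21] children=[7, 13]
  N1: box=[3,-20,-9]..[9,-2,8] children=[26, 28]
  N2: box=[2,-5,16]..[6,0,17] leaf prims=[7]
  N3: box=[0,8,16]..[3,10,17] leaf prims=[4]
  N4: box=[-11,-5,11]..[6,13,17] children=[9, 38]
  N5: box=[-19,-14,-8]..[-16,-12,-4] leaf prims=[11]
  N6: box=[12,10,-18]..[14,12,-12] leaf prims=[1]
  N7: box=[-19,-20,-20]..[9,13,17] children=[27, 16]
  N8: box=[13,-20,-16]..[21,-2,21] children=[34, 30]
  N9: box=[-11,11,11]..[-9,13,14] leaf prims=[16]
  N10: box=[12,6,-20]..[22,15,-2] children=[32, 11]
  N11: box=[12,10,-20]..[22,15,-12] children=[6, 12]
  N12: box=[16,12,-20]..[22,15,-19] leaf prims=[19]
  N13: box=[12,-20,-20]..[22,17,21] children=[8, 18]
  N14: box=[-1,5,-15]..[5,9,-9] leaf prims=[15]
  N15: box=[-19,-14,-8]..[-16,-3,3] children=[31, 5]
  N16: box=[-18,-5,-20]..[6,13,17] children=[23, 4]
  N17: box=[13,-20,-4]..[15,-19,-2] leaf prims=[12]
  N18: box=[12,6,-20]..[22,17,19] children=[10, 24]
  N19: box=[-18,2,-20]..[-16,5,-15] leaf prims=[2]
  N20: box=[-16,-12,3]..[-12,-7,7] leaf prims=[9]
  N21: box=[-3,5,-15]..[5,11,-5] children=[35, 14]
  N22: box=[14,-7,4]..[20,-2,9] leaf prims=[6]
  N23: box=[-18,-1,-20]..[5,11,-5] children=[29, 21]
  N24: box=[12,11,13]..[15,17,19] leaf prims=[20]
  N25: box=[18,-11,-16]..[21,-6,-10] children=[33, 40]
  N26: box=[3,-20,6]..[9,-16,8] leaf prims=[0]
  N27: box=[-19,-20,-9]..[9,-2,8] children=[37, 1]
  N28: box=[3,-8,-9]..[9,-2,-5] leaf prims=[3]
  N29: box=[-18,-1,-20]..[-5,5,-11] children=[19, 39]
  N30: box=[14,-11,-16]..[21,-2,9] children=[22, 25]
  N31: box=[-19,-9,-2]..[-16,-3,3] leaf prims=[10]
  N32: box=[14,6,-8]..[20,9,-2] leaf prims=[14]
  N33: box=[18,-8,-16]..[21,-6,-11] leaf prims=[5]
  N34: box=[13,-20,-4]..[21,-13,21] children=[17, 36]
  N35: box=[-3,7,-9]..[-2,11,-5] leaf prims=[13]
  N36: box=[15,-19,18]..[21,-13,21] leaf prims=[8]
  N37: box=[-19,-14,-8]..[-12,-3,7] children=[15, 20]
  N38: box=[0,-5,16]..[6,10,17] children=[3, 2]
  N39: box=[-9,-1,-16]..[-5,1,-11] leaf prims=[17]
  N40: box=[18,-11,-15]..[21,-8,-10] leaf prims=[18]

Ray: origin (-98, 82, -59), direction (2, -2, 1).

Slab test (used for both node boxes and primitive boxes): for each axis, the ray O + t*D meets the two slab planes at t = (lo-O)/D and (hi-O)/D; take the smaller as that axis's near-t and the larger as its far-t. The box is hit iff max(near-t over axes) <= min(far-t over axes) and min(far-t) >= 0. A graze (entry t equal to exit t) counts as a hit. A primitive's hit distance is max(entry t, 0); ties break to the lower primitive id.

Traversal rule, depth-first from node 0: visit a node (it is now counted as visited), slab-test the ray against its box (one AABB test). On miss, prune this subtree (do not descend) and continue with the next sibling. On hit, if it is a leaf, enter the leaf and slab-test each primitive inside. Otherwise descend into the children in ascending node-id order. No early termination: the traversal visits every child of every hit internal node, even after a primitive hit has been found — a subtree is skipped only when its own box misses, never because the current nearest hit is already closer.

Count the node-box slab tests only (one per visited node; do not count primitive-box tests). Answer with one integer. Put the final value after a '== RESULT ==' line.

Trace the traversal:
N0 x:[79/2,60] y:[65/2,51] z:[39,80] -> hit [79/2,51], descend [7, 13]
  N7 x:[79/2,107/2] y:[69/2,51] z:[39,76] -> hit [79/2,51], descend [16, 27]
    N16 x:[40,52] y:[69/2,87/2] z:[39,76] -> hit [40,87/2], descend [4, 23]
      N4 x:[87/2,52] y:[69/2,87/2] z:[70,76] -> miss, prune
      N23 x:[40,103/2] y:[71/2,83/2] z:[39,54] -> hit [40,83/2], descend [21, 29]
        N21 x:[95/2,103/2] y:[71/2,77/2] z:[44,54] -> miss, prune
        N29 x:[40,93/2] y:[77/2,83/2] z:[39,48] -> hit [40,83/2], descend [19, 39]
          N19 x:[40,41] y:[77/2,40] z:[39,44] -> hit [40,40] leaf, test {P2@t=40}
          N39 x:[89/2,93/2] y:[81/2,83/2] z:[43,48] -> miss, prune
    N27 x:[79/2,107/2] y:[42,51] z:[50,67] -> hit [50,51], descend [1, 37]
      N1 x:[101/2,107/2] y:[42,51] z:[50,67] -> hit [101/2,51], descend [26, 28]
        N26 x:[101/2,107/2] y:[49,51] z:[65,67] -> miss, prune
        N28 x:[101/2,107/2] y:[42,45] z:[50,54] -> miss, prune
      N37 x:[79/2,43] y:[85/2,48] z:[51,66] -> miss, prune
  N13 x:[55,60] y:[65/2,51] z:[39,80] -> miss, prune

Visited [0, 7, 16, 4, 23, 21, 29, 19, 39, 27, 1, 26, 28, 37, 13]. Tests: 15 box, 1 leaf. Nearest: P2.

== RESULT ==
15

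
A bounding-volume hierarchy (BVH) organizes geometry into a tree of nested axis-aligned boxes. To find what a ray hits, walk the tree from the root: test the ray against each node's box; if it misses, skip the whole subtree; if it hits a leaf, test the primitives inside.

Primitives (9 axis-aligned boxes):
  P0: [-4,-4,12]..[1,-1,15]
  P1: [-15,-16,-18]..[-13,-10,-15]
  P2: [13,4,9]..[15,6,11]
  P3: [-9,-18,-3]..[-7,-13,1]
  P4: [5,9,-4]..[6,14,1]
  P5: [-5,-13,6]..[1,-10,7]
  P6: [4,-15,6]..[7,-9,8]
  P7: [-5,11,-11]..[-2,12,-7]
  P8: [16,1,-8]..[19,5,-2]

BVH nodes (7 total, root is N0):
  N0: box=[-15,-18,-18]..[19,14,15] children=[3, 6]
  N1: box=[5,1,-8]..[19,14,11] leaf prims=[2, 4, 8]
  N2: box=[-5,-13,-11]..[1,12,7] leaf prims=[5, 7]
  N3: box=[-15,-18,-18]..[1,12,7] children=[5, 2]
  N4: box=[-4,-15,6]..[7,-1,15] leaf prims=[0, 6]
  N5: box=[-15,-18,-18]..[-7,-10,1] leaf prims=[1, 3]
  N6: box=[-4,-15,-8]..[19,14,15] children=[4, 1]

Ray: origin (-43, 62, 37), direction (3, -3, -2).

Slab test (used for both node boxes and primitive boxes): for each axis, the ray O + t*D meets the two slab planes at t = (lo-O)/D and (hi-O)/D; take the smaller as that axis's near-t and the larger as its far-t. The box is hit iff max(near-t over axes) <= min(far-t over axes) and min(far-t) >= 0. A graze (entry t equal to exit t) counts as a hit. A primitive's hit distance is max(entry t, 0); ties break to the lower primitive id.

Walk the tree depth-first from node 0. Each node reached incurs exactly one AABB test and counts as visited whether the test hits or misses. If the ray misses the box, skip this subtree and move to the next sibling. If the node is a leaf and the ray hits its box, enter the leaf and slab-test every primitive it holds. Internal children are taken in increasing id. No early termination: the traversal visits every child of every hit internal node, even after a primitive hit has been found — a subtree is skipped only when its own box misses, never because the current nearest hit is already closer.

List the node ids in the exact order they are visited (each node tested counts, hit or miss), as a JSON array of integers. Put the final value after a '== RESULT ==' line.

Trace the traversal:
N0 x:[28/3,62/3] y:[16,80/3] z:[11,55/2] -> hit [16,62/3], descend [3, 6]
  N3 x:[28/3,44/3] y:[50/3,80/3] z:[15,55/2] -> miss, prune
  N6 x:[13,62/3] y:[16,77/3] z:[11,45/2] -> hit [16,62/3], descend [1, 4]
    N1 x:[16,62/3] y:[16,61/3] z:[13,45/2] -> hit [16,61/3] leaf, test {P2(miss), P4(miss), P8@t=59/3}
    N4 x:[13,50/3] y:[21,77/3] z:[11,31/2] -> miss, prune

Summary -> nodes [0, 3, 6, 1, 4]; box-tests=5; leaf-entries=1; first=P8

== RESULT ==
[0, 3, 6, 1, 4]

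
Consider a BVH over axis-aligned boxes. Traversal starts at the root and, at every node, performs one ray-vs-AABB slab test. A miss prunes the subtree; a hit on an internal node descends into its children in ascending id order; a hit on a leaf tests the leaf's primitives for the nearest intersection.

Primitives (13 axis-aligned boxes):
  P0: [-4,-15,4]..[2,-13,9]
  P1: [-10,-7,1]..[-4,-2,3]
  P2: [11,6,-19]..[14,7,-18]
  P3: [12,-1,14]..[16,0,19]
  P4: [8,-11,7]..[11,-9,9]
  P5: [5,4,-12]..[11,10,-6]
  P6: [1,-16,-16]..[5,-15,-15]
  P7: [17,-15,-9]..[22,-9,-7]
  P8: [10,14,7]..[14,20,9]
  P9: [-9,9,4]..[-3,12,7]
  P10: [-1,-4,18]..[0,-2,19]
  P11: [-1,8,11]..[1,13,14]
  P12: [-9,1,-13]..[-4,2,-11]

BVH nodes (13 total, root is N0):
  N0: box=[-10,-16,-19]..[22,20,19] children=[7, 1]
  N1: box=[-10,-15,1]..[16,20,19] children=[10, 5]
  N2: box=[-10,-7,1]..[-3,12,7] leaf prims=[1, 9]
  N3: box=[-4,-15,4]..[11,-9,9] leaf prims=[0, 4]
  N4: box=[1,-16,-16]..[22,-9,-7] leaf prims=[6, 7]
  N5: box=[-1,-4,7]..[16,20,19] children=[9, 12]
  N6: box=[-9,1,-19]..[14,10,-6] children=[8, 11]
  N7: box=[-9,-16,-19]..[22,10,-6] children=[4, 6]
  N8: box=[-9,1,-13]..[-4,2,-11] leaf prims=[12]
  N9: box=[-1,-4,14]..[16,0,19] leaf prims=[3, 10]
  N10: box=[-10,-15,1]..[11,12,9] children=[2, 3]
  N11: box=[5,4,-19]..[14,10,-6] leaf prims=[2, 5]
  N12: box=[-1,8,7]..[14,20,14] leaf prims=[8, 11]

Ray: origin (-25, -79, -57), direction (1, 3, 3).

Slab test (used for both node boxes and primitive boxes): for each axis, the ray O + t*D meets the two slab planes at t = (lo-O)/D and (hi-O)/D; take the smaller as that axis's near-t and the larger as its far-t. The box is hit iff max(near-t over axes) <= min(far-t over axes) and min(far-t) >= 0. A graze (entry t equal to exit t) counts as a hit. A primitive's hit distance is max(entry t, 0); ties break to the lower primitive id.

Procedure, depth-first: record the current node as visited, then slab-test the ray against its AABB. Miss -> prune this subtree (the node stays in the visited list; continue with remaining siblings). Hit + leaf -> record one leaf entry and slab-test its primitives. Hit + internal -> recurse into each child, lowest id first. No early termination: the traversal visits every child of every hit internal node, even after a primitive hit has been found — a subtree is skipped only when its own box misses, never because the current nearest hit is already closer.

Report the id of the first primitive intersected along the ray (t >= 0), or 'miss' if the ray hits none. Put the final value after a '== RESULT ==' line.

Trace the traversal:
N0 x:[15,47] y:[21,33] z:[38/3,76/3] -> hit [21,76/3], descend [1, 7]
  N1 x:[15,41] y:[64/3,33] z:[58/3,76/3] -> hit [64/3,76/3], descend [5, 10]
    N5 x:[24,41] y:[25,33] z:[64/3,76/3] -> hit [25,76/3], descend [9, 12]
      N9 x:[24,41] y:[25,79/3] z:[71/3,76/3] -> hit [25,76/3] leaf, test {P3(miss), P10@t=25}
      N12 x:[24,39] y:[29,33] z:[64/3,71/3] -> miss, prune
    N10 x:[15,36] y:[64/3,91/3] z:[58/3,22] -> hit [64/3,22], descend [2, 3]
      N2 x:[15,22] y:[24,91/3] z:[58/3,64/3] -> miss, prune
      N3 x:[21,36] y:[64/3,70/3] z:[61/3,22] -> hit [64/3,22] leaf, test {P0@t=64/3, P4(miss)}
  N7 x:[16,47] y:[21,89/3] z:[38/3,17] -> miss, prune

Summary -> nodes [0, 1, 5, 9, 12, 10, 2, 3, 7]; box-tests=9; leaf-entries=2; first=P0

== RESULT ==
0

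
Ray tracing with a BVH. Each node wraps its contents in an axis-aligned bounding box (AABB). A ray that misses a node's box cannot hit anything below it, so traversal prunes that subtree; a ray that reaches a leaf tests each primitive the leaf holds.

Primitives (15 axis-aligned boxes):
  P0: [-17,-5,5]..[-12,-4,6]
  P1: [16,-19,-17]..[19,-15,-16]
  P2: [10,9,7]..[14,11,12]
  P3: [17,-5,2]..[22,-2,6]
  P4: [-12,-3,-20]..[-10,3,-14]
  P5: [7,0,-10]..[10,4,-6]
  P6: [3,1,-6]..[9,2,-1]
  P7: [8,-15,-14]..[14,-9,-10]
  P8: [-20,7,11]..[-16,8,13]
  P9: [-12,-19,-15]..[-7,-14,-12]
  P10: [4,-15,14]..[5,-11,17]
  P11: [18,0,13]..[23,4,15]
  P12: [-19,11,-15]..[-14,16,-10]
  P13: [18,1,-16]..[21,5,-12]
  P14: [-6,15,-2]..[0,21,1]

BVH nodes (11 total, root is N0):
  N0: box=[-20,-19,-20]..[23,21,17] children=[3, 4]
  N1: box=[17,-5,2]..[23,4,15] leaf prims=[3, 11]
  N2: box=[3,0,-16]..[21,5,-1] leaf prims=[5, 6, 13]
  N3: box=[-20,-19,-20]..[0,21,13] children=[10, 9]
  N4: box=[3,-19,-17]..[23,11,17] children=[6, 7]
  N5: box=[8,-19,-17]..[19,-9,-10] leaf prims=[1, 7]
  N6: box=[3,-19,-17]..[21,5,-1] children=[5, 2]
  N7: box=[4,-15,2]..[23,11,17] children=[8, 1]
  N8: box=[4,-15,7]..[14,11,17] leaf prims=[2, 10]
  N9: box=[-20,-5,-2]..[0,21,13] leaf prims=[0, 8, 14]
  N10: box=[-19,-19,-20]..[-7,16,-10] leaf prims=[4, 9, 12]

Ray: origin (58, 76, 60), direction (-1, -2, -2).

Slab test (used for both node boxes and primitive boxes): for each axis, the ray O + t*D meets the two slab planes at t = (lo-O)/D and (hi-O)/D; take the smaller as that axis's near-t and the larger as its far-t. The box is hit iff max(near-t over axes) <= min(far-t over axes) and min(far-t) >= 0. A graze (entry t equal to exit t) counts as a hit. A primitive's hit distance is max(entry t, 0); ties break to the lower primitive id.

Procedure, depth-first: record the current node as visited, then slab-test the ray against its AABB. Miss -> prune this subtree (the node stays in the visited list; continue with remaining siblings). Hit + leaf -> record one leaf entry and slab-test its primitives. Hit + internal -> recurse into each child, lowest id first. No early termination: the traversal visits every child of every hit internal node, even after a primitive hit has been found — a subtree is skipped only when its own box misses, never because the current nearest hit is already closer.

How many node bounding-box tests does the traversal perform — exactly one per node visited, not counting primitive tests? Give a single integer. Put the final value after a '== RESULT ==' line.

Walk:
N0 x:[35,78] y:[55/2,95/2] z:[43/2,40] -> hit [35,40], descend [3, 4]
  N3 x:[58,78] y:[55/2,95/2] z:[47/2,40] -> miss, prune
  N4 x:[35,55] y:[65/2,95/2] z:[43/2,77/2] -> hit [35,77/2], descend [6, 7]
    N6 x:[37,55] y:[71/2,95/2] z:[61/2,77/2] -> hit [37,77/2], descend [2, 5]
      N2 x:[37,55] y:[71/2,38] z:[61/2,38] -> hit [37,38] leaf, test {P5(miss), P6(miss), P13@t=37}
      N5 x:[39,50] y:[85/2,95/2] z:[35,77/2] -> miss, prune
    N7 x:[35,54] y:[65/2,91/2] z:[43/2,29] -> miss, prune

order=[0, 3, 4, 6, 2, 5, 7]  |boxes|=7  |leaves|=1  hit=P13

== RESULT ==
7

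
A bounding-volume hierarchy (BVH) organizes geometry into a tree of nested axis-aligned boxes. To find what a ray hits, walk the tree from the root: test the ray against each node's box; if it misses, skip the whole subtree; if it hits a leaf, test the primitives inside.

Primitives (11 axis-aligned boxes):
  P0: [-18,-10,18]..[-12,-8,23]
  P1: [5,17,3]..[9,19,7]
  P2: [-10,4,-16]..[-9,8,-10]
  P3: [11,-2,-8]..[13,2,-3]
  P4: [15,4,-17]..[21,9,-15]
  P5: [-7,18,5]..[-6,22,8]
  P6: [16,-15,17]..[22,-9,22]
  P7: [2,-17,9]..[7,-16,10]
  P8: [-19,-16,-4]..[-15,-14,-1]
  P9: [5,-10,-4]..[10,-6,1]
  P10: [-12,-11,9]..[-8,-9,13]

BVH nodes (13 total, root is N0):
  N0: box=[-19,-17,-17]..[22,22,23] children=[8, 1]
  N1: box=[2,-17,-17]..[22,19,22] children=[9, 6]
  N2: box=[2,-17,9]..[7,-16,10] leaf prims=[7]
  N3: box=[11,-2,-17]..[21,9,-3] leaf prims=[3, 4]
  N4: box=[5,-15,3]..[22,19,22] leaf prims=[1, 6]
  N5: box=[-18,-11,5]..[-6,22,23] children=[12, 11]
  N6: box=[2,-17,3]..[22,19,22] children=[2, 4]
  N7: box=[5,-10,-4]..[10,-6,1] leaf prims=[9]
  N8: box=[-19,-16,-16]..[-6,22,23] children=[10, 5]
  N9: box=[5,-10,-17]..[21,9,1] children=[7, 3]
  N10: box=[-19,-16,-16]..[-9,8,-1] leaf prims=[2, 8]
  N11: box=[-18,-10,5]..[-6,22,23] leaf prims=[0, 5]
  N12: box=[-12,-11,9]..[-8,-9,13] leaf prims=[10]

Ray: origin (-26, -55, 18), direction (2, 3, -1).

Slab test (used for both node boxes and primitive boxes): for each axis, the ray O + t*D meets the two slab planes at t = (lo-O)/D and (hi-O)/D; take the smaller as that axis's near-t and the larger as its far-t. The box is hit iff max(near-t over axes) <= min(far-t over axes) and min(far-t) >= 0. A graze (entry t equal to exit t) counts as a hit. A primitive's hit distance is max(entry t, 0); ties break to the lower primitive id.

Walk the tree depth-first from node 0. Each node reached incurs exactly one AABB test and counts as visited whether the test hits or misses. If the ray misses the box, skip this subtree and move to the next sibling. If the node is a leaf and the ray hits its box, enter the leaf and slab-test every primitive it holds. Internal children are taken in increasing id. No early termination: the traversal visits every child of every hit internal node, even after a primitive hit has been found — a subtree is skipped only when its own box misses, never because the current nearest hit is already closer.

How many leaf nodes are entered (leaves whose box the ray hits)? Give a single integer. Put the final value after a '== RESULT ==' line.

Trace the traversal:
N0 x:[7/2,24] y:[38/3,77/3] z:[-5,35] -> hit [38/3,24], descend [1, 8]
  N1 x:[14,24] y:[38/3,74/3] z:[-4,35] -> hit [14,24], descend [6, 9]
    N6 x:[14,24] y:[38/3,74/3] z:[-4,15] -> hit [14,15], descend [2, 4]
      N2 x:[14,33/2] y:[38/3,13] z:[8,9] -> miss, prune
      N4 x:[31/2,24] y:[40/3,74/3] z:[-4,15] -> miss, prune
    N9 x:[31/2,47/2] y:[15,64/3] z:[17,35] -> hit [17,64/3], descend [3, 7]
      N3 x:[37/2,47/2] y:[53/3,64/3] z:[21,35] -> hit [21,64/3] leaf, test {P3(miss), P4(miss)}
      N7 x:[31/2,18] y:[15,49/3] z:[17,22] -> miss, prune
  N8 x:[7/2,10] y:[13,77/3] z:[-5,34] -> miss, prune

order=[0, 1, 6, 2, 4, 9, 3, 7, 8]  |boxes|=9  |leaves|=1  hit=miss

== RESULT ==
1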